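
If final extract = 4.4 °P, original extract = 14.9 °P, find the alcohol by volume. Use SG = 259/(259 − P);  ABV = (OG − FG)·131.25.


OG = 259/(259 − 14.9) = 1.0610
FG = 259/(259 − 4.4) = 1.0173
ABV = (1.0610 − 1.0173)·131.25

5.7433 % ABV


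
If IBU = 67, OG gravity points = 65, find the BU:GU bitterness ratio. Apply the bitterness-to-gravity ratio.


BU:GU = IBU / OG_points
BU:GU = 67 / 65

1.0308


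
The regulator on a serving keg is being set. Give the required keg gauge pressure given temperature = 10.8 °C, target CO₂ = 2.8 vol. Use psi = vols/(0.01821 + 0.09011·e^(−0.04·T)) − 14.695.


psi = 2.8/(0.01821 + 0.09011·e^(−0.04·10.8)) − 14.695

21.8060 psi


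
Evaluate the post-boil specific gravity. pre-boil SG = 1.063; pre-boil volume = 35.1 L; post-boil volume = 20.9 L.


SG_post = 1 + (SG_pre − 1)·V_pre/V_post
pts_pre = (1.063 − 1)·1000 = 63.0000
pts_post = 63.0000·35.1/20.9 = 105.8038
SG_post = 1 + 105.8038/1000

1.1058


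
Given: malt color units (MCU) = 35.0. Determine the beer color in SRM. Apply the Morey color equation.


SRM = 1.4922 · MCU^0.6859
SRM = 1.4922 · 35.0^0.6859

17.0963 SRM


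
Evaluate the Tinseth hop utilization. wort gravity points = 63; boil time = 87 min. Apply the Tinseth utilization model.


U = 1.65·0.000125^(GP/1000) · (1 − e^(−0.04·t))/4.15
bigness = 1.65·0.000125^(63/1000) = 0.9367
boil_factor = (1 − e^(−0.04·87))/4.15 = 0.2335
U = 0.9367 · 0.2335

0.2188


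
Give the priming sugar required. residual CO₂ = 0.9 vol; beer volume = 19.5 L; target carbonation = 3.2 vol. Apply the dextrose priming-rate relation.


sugar = (target − residual)·4.0·V
sugar = (3.2 − 0.9)·4.0·19.5

179.4000 g


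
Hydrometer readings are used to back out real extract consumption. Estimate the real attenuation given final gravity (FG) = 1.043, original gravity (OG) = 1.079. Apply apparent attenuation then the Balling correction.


AA = (OG−FG)/(OG−1)·100;  RA = AA·0.8192
AA = (1.079 − 1.043)/(1.079 − 1)·100 = 45.5696
RA = 45.5696·0.8192

37.3306 %


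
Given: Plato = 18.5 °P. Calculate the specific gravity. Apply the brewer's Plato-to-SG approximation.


SG = 259/(259 − P)
SG = 259/(259 − 18.5)

1.0769


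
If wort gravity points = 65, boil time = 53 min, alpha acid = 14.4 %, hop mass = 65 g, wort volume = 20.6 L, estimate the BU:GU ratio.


U = 1.65·0.000125^(GP/1000)·(1−e^(−0.04t))/4.15;  IBU = (α/100)·m·U·1000/V;  BU:GU = IBU/GP
U = 1.65·0.000125^(65/1000)·(1−e^(−0.04·53))/4.15 = 0.1951
IBU = (14.4/100)·65·0.1951·1000/20.6 = 88.6361
BU:GU = 88.6361/65

1.3636


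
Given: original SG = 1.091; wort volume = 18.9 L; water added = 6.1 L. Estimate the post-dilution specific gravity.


SG_new = 1 + (SG_old − 1)·V_old/(V_old + V_water)
pts = (1.091 − 1)·1000·18.9/(18.9 + 6.1) = 68.7960
SG_new = 1 + 68.7960/1000

1.0688


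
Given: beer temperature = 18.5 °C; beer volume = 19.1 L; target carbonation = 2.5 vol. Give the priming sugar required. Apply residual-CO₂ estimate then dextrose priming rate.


residual = 14.695·(0.01821 + 0.09011·e^(−0.04·T));  sugar = (target − residual)·4.0·V
residual = 14.695·(0.01821 + 0.09011·e^(−0.04·18.5)) = 0.8994
sugar = (2.5 − 0.8994)·4.0·19.1

122.2878 g


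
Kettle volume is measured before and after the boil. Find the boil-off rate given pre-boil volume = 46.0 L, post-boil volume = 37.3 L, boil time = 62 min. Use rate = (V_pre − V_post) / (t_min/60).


rate = (46.0 − 37.3) / (62/60)

8.4194 L/hr


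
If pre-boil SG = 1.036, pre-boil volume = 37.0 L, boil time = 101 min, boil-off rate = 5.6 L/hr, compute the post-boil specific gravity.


V_post = V_pre − rate·(t/60);  SG_post = 1 + (SG_pre−1)·V_pre/V_post
V_post = 37.0 − 5.6·(101/60) = 27.5733
SG_post = 1 + (1.036 − 1)·37.0/27.5733

1.0483


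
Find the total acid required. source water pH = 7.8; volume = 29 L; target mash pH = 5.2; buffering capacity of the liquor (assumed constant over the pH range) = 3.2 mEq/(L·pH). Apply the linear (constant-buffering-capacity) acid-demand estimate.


acid = buffering capacity · (pH_source − pH_target) · V
acid = 3.2 · (7.8 − 5.2) · 29

241.2800 mEq


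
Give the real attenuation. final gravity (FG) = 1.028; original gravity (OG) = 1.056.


AA = (OG−FG)/(OG−1)·100;  RA = AA·0.8192
AA = (1.056 − 1.028)/(1.056 − 1)·100 = 50.0000
RA = 50.0000·0.8192

40.9600 %


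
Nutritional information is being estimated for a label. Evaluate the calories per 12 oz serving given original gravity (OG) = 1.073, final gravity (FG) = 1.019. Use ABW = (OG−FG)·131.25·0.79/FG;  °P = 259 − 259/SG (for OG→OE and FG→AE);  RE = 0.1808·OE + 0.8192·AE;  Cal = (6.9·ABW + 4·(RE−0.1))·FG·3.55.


ABW = (1.073 − 1.019)·131.25·0.79/1.019 = 5.4947
OE = 259 − 259/1.073 = 17.6207 °P
AE = 259 − 259/1.019 = 4.8292 °P
RE = 0.1808·17.6207 + 0.8192·4.8292 = 7.1419 °P
Cal = (6.9·5.4947 + 4·(7.1419−0.1))·1.019·3.55

239.0460 kcal


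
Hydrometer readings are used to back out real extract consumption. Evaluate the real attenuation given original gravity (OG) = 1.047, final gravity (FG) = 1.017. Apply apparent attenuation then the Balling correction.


AA = (OG−FG)/(OG−1)·100;  RA = AA·0.8192
AA = (1.047 − 1.017)/(1.047 − 1)·100 = 63.8298
RA = 63.8298·0.8192

52.2894 %


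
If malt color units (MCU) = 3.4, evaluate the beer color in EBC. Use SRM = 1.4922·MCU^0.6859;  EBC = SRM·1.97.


SRM = 1.4922·3.4^0.6859 = 3.4544
EBC = 3.4544·1.97

6.8051 EBC


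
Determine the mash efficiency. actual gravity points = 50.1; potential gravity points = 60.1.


efficiency = actual / potential × 100
efficiency = 50.1 / 60.1 × 100

83.3611 %


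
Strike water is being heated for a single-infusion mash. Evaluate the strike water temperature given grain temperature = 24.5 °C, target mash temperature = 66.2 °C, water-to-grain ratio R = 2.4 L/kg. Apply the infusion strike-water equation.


T_strike = (0.41/R)·(T_mash − T_grain) + T_mash
T_strike = (0.41/2.4)·(66.2 − 24.5) + 66.2

73.3238 °C


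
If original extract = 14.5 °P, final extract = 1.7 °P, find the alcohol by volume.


SG = 259/(259 − P);  ABV = (OG − FG)·131.25
OG = 259/(259 − 14.5) = 1.0593
FG = 259/(259 − 1.7) = 1.0066
ABV = (1.0593 − 1.0066)·131.25

6.9166 % ABV


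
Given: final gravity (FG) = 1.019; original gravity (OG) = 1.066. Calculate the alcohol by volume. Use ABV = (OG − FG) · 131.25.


ABV = (1.066 − 1.019) · 131.25

6.1688 % ABV


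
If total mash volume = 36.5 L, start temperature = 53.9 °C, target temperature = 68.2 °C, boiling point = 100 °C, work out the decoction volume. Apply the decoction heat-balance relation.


V_dec = V_total·(T_target − T_start)/(T_boil − T_start)
V_dec = 36.5·(68.2 − 53.9)/(100 − 53.9)

11.3221 L


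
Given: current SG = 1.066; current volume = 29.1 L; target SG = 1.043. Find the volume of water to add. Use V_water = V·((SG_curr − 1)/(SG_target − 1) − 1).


V_water = 29.1·((1.066 − 1)/(1.043 − 1) − 1)

15.5651 L


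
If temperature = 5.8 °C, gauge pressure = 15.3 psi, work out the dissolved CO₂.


vols = (P + 14.695)·(0.01821 + 0.09011·e^(−0.04·T))
vols = (15.3 + 14.695)·(0.01821 + 0.09011·e^(−0.04·5.8))

2.6894 volumes


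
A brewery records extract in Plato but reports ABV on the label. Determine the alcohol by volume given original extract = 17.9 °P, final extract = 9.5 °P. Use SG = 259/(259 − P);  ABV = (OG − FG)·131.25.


OG = 259/(259 − 17.9) = 1.0742
FG = 259/(259 − 9.5) = 1.0381
ABV = (1.0742 − 1.0381)·131.25

4.7469 % ABV


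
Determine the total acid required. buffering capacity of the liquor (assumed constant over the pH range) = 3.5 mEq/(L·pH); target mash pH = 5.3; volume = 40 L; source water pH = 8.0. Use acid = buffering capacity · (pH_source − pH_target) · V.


acid = 3.5 · (8.0 − 5.3) · 40

378.0000 mEq


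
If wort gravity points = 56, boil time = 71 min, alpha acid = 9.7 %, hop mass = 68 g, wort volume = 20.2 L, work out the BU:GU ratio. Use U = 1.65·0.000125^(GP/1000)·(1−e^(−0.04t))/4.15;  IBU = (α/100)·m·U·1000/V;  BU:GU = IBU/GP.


U = 1.65·0.000125^(56/1000)·(1−e^(−0.04·71))/4.15 = 0.2263
IBU = (9.7/100)·68·0.2263·1000/20.2 = 73.9004
BU:GU = 73.9004/56

1.3196


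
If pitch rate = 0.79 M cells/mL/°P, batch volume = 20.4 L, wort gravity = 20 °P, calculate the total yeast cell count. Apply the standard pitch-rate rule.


cells (billions) = rate · V_L · °P
cells = 0.79 · 20.4 · 20

322.3200 billion cells


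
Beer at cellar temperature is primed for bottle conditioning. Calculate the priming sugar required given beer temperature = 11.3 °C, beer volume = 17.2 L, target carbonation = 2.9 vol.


residual = 14.695·(0.01821 + 0.09011·e^(−0.04·T));  sugar = (target − residual)·4.0·V
residual = 14.695·(0.01821 + 0.09011·e^(−0.04·11.3)) = 1.1102
sugar = (2.9 − 1.1102)·4.0·17.2

123.1358 g


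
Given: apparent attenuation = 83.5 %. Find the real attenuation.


RA = AA · 0.8192
RA = 83.5 · 0.8192

68.4032 %


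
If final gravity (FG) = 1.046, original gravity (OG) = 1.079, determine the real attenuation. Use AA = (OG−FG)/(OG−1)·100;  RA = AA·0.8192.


AA = (1.079 − 1.046)/(1.079 − 1)·100 = 41.7722
RA = 41.7722·0.8192

34.2197 %


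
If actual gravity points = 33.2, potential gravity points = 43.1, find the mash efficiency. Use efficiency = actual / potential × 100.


efficiency = 33.2 / 43.1 × 100

77.0302 %


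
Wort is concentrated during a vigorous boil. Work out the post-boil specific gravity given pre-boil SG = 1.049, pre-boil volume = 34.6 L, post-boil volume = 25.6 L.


SG_post = 1 + (SG_pre − 1)·V_pre/V_post
pts_pre = (1.049 − 1)·1000 = 49.0000
pts_post = 49.0000·34.6/25.6 = 66.2266
SG_post = 1 + 66.2266/1000

1.0662


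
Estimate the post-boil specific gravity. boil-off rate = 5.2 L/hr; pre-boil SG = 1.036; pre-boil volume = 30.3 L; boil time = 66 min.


V_post = V_pre − rate·(t/60);  SG_post = 1 + (SG_pre−1)·V_pre/V_post
V_post = 30.3 − 5.2·(66/60) = 24.5800
SG_post = 1 + (1.036 − 1)·30.3/24.5800

1.0444


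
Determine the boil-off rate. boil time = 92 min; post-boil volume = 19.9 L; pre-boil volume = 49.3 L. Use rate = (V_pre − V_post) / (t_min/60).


rate = (49.3 − 19.9) / (92/60)

19.1739 L/hr


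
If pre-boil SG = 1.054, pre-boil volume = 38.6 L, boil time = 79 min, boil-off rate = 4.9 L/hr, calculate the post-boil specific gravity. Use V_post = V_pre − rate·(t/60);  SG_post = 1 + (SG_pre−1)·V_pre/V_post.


V_post = 38.6 − 4.9·(79/60) = 32.1483
SG_post = 1 + (1.054 − 1)·38.6/32.1483

1.0648


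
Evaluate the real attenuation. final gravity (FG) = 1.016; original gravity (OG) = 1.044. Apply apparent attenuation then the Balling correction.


AA = (OG−FG)/(OG−1)·100;  RA = AA·0.8192
AA = (1.044 − 1.016)/(1.044 − 1)·100 = 63.6364
RA = 63.6364·0.8192

52.1309 %


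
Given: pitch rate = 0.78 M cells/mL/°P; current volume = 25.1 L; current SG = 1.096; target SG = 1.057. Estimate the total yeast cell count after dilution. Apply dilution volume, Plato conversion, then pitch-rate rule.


V_w = V·((SG_c−1)/(SG_t−1)−1);  °P = 259 − 259/SG_t;  cells = rate·(V+V_w)·°P
V_w = 25.1·((1.096−1)/(1.057−1)−1) = 17.1737
V_final = 25.1 + 17.1737 = 42.2737
°P = 259 − 259/1.057 = 13.9669
cells = 0.78·42.2737·13.9669

460.5368 billion cells


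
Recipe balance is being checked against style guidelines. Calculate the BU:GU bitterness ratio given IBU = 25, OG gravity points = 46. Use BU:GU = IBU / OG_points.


BU:GU = 25 / 46

0.5435


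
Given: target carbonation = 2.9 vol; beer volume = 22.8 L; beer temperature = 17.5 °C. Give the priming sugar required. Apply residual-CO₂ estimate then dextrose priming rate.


residual = 14.695·(0.01821 + 0.09011·e^(−0.04·T));  sugar = (target − residual)·4.0·V
residual = 14.695·(0.01821 + 0.09011·e^(−0.04·17.5)) = 0.9252
sugar = (2.9 − 0.9252)·4.0·22.8

180.1056 g


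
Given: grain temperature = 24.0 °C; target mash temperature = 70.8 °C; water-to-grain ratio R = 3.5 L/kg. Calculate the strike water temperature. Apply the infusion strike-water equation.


T_strike = (0.41/R)·(T_mash − T_grain) + T_mash
T_strike = (0.41/3.5)·(70.8 − 24.0) + 70.8

76.2823 °C


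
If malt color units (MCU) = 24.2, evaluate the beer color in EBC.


SRM = 1.4922·MCU^0.6859;  EBC = SRM·1.97
SRM = 1.4922·24.2^0.6859 = 13.2735
EBC = 13.2735·1.97

26.1488 EBC


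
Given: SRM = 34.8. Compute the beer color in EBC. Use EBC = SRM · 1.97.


EBC = 34.8 · 1.97

68.5560 EBC


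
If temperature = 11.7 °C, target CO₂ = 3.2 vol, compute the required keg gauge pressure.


psi = vols/(0.01821 + 0.09011·e^(−0.04·T)) − 14.695
psi = 3.2/(0.01821 + 0.09011·e^(−0.04·11.7)) − 14.695

28.1765 psi


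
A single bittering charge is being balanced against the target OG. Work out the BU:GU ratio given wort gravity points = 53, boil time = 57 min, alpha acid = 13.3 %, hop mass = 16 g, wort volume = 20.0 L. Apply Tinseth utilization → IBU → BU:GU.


U = 1.65·0.000125^(GP/1000)·(1−e^(−0.04t))/4.15;  IBU = (α/100)·m·U·1000/V;  BU:GU = IBU/GP
U = 1.65·0.000125^(53/1000)·(1−e^(−0.04·57))/4.15 = 0.2217
IBU = (13.3/100)·16·0.2217·1000/20.0 = 23.5859
BU:GU = 23.5859/53

0.4450


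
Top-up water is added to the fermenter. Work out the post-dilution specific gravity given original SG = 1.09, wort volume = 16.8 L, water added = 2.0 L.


SG_new = 1 + (SG_old − 1)·V_old/(V_old + V_water)
pts = (1.09 − 1)·1000·16.8/(16.8 + 2.0) = 80.4255
SG_new = 1 + 80.4255/1000

1.0804


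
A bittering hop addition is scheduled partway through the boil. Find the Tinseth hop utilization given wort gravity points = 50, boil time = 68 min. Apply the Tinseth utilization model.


U = 1.65·0.000125^(GP/1000) · (1 − e^(−0.04·t))/4.15
bigness = 1.65·0.000125^(50/1000) = 1.0528
boil_factor = (1 − e^(−0.04·68))/4.15 = 0.2251
U = 1.0528 · 0.2251

0.2370


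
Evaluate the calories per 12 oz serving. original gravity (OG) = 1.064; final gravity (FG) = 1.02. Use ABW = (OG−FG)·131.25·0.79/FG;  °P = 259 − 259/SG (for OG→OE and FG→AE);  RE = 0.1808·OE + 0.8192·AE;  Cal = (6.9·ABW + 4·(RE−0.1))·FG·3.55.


ABW = (1.064 − 1.02)·131.25·0.79/1.02 = 4.4728
OE = 259 − 259/1.064 = 15.5789 °P
AE = 259 − 259/1.02 = 5.0784 °P
RE = 0.1808·15.5789 + 0.8192·5.0784 = 6.9769 °P
Cal = (6.9·4.4728 + 4·(6.9769−0.1))·1.02·3.55

211.3577 kcal


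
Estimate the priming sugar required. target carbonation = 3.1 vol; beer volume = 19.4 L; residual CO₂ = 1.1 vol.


sugar = (target − residual)·4.0·V
sugar = (3.1 − 1.1)·4.0·19.4

155.2000 g


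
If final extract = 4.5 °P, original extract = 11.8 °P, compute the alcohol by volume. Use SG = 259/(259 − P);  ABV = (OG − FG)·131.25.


OG = 259/(259 − 11.8) = 1.0477
FG = 259/(259 − 4.5) = 1.0177
ABV = (1.0477 − 1.0177)·131.25

3.9444 % ABV


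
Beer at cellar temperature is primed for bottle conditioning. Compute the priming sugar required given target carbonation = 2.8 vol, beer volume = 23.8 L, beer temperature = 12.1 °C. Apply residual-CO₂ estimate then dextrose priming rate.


residual = 14.695·(0.01821 + 0.09011·e^(−0.04·T));  sugar = (target − residual)·4.0·V
residual = 14.695·(0.01821 + 0.09011·e^(−0.04·12.1)) = 1.0837
sugar = (2.8 − 1.0837)·4.0·23.8

163.3920 g


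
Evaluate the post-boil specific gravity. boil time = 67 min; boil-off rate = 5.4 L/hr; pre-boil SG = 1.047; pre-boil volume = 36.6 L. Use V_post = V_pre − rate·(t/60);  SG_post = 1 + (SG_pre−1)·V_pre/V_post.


V_post = 36.6 − 5.4·(67/60) = 30.5700
SG_post = 1 + (1.047 − 1)·36.6/30.5700

1.0563


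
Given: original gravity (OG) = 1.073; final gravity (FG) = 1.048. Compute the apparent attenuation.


AA = (OG − FG)/(OG − 1) · 100
AA = (1.073 − 1.048)/(1.073 − 1) · 100

34.2466 %


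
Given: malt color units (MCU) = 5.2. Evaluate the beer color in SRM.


SRM = 1.4922 · MCU^0.6859
SRM = 1.4922 · 5.2^0.6859

4.6231 SRM


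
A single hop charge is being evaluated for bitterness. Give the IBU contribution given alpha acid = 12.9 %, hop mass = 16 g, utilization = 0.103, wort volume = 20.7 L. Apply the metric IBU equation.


IBU = (α/100)·mass·U·1000 / V
IBU = (12.9/100)·16·0.103·1000 / 20.7

10.2701 IBU


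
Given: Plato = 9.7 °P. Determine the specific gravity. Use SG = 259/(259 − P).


SG = 259/(259 − 9.7)

1.0389


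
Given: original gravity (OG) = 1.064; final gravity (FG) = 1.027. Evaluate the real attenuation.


AA = (OG−FG)/(OG−1)·100;  RA = AA·0.8192
AA = (1.064 − 1.027)/(1.064 − 1)·100 = 57.8125
RA = 57.8125·0.8192

47.3600 %


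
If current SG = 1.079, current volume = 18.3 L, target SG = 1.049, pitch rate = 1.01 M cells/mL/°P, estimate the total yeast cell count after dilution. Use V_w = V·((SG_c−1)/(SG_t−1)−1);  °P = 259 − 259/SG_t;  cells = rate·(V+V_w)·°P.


V_w = 18.3·((1.079−1)/(1.049−1)−1) = 11.2041
V_final = 18.3 + 11.2041 = 29.5041
°P = 259 − 259/1.049 = 12.0982
cells = 1.01·29.5041·12.0982

360.5154 billion cells


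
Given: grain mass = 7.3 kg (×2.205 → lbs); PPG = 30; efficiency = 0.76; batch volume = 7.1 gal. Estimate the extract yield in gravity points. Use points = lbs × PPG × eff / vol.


lbs = 7.3 × 2.205 = 16.0965
points = 16.0965 × 30 × 0.76 / 7.1

51.6902 points


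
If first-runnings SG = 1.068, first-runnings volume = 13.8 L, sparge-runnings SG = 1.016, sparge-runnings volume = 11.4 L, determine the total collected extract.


total = Σ (SG_i − 1)·1000·V_i
first = (1.068 − 1)·1000·13.8 = 938.4000
sparge = (1.016 − 1)·1000·11.4 = 182.4000
total = 938.4000 + 182.4000

1120.8000 gravity·L


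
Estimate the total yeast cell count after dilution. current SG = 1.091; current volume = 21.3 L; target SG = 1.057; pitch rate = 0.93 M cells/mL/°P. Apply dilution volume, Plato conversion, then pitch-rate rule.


V_w = V·((SG_c−1)/(SG_t−1)−1);  °P = 259 − 259/SG_t;  cells = rate·(V+V_w)·°P
V_w = 21.3·((1.091−1)/(1.057−1)−1) = 12.7053
V_final = 21.3 + 12.7053 = 34.0053
°P = 259 − 259/1.057 = 13.9669
cells = 0.93·34.0053·13.9669

441.7013 billion cells


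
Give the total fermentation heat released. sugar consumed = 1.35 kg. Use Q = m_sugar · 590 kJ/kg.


Q = 1.35 · 590

796.5000 kJ


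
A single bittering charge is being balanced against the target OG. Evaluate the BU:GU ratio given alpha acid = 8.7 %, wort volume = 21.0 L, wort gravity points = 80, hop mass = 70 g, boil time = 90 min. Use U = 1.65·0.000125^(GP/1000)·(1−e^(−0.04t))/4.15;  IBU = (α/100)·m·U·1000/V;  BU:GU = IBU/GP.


U = 1.65·0.000125^(80/1000)·(1−e^(−0.04·90))/4.15 = 0.1884
IBU = (8.7/100)·70·0.1884·1000/21.0 = 54.6456
BU:GU = 54.6456/80

0.6831


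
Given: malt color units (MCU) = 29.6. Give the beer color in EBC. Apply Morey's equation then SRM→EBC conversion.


SRM = 1.4922·MCU^0.6859;  EBC = SRM·1.97
SRM = 1.4922·29.6^0.6859 = 15.2400
EBC = 15.2400·1.97

30.0229 EBC


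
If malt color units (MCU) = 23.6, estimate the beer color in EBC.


SRM = 1.4922·MCU^0.6859;  EBC = SRM·1.97
SRM = 1.4922·23.6^0.6859 = 13.0469
EBC = 13.0469·1.97

25.7024 EBC


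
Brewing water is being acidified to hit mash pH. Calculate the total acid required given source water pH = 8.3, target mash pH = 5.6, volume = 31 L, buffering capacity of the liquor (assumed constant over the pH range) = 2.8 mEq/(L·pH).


acid = buffering capacity · (pH_source − pH_target) · V
acid = 2.8 · (8.3 − 5.6) · 31

234.3600 mEq


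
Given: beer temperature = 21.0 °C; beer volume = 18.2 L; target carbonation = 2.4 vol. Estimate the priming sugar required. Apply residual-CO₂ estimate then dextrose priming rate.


residual = 14.695·(0.01821 + 0.09011·e^(−0.04·T));  sugar = (target − residual)·4.0·V
residual = 14.695·(0.01821 + 0.09011·e^(−0.04·21.0)) = 0.8393
sugar = (2.4 − 0.8393)·4.0·18.2

113.6224 g


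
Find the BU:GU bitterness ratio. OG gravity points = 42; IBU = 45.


BU:GU = IBU / OG_points
BU:GU = 45 / 42

1.0714


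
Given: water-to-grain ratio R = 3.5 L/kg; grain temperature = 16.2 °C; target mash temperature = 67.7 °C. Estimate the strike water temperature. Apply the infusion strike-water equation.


T_strike = (0.41/R)·(T_mash − T_grain) + T_mash
T_strike = (0.41/3.5)·(67.7 − 16.2) + 67.7

73.7329 °C


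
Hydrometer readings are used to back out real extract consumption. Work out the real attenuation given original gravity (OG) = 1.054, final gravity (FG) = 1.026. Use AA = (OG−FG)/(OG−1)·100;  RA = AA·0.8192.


AA = (1.054 − 1.026)/(1.054 − 1)·100 = 51.8519
RA = 51.8519·0.8192

42.4770 %


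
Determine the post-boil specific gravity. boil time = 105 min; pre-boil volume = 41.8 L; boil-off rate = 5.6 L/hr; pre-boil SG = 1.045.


V_post = V_pre − rate·(t/60);  SG_post = 1 + (SG_pre−1)·V_pre/V_post
V_post = 41.8 − 5.6·(105/60) = 32.0000
SG_post = 1 + (1.045 − 1)·41.8/32.0000

1.0588


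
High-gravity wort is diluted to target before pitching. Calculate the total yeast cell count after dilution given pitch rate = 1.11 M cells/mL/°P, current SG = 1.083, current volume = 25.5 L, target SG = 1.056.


V_w = V·((SG_c−1)/(SG_t−1)−1);  °P = 259 − 259/SG_t;  cells = rate·(V+V_w)·°P
V_w = 25.5·((1.083−1)/(1.056−1)−1) = 12.2946
V_final = 25.5 + 12.2946 = 37.7946
°P = 259 − 259/1.056 = 13.7348
cells = 1.11·37.7946·13.7348

576.2051 billion cells


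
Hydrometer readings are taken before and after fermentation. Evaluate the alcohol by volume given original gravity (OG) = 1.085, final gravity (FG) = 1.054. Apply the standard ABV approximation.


ABV = (OG − FG) · 131.25
ABV = (1.085 − 1.054) · 131.25

4.0687 % ABV


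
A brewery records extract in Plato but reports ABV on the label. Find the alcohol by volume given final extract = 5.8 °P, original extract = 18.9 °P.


SG = 259/(259 − P);  ABV = (OG − FG)·131.25
OG = 259/(259 − 18.9) = 1.0787
FG = 259/(259 − 5.8) = 1.0229
ABV = (1.0787 − 1.0229)·131.25

7.3251 % ABV


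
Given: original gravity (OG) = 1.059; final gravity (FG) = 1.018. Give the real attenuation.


AA = (OG−FG)/(OG−1)·100;  RA = AA·0.8192
AA = (1.059 − 1.018)/(1.059 − 1)·100 = 69.4915
RA = 69.4915·0.8192

56.9275 %


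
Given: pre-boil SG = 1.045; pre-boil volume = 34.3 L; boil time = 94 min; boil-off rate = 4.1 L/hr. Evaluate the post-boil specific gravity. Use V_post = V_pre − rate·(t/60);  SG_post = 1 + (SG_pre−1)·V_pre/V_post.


V_post = 34.3 − 4.1·(94/60) = 27.8767
SG_post = 1 + (1.045 − 1)·34.3/27.8767

1.0554


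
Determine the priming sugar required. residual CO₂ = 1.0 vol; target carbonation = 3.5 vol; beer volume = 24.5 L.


sugar = (target − residual)·4.0·V
sugar = (3.5 − 1.0)·4.0·24.5

245.0000 g


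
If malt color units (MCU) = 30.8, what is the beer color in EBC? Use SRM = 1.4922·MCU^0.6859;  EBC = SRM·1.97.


SRM = 1.4922·30.8^0.6859 = 15.6612
EBC = 15.6612·1.97

30.8525 EBC


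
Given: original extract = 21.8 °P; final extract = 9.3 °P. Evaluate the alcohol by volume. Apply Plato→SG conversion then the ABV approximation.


SG = 259/(259 − P);  ABV = (OG − FG)·131.25
OG = 259/(259 − 21.8) = 1.0919
FG = 259/(259 − 9.3) = 1.0372
ABV = (1.0919 − 1.0372)·131.25

7.1742 % ABV


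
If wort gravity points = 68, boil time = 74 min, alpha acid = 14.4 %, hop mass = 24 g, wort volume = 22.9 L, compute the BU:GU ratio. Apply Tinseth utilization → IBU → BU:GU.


U = 1.65·0.000125^(GP/1000)·(1−e^(−0.04t))/4.15;  IBU = (α/100)·m·U·1000/V;  BU:GU = IBU/GP
U = 1.65·0.000125^(68/1000)·(1−e^(−0.04·74))/4.15 = 0.2046
IBU = (14.4/100)·24·0.2046·1000/22.9 = 30.8784
BU:GU = 30.8784/68

0.4541


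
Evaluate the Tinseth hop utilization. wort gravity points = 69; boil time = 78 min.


U = 1.65·0.000125^(GP/1000) · (1 − e^(−0.04·t))/4.15
bigness = 1.65·0.000125^(69/1000) = 0.8875
boil_factor = (1 − e^(−0.04·78))/4.15 = 0.2303
U = 0.8875 · 0.2303

0.2044


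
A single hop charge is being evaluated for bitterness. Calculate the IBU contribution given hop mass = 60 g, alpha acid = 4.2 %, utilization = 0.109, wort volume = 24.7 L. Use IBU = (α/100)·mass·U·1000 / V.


IBU = (4.2/100)·60·0.109·1000 / 24.7

11.1206 IBU


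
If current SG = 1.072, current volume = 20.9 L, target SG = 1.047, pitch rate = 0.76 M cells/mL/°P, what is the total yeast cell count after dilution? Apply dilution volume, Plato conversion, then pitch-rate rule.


V_w = V·((SG_c−1)/(SG_t−1)−1);  °P = 259 − 259/SG_t;  cells = rate·(V+V_w)·°P
V_w = 20.9·((1.072−1)/(1.047−1)−1) = 11.1170
V_final = 20.9 + 11.1170 = 32.0170
°P = 259 − 259/1.047 = 11.6266
cells = 0.76·32.0170·11.6266

282.9081 billion cells


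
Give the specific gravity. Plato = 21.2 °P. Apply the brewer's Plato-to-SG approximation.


SG = 259/(259 − P)
SG = 259/(259 − 21.2)

1.0892


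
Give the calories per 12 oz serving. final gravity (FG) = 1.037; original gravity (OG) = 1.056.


ABW = (OG−FG)·131.25·0.79/FG;  °P = 259 − 259/SG (for OG→OE and FG→AE);  RE = 0.1808·OE + 0.8192·AE;  Cal = (6.9·ABW + 4·(RE−0.1))·FG·3.55
ABW = (1.056 − 1.037)·131.25·0.79/1.037 = 1.8998
OE = 259 − 259/1.056 = 13.7348 °P
AE = 259 − 259/1.037 = 9.2411 °P
RE = 0.1808·13.7348 + 0.8192·9.2411 = 10.0536 °P
Cal = (6.9·1.8998 + 4·(10.0536−0.1))·1.037·3.55

194.8267 kcal


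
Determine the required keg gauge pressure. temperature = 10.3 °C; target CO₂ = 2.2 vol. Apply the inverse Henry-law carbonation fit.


psi = vols/(0.01821 + 0.09011·e^(−0.04·T)) − 14.695
psi = 2.2/(0.01821 + 0.09011·e^(−0.04·10.3)) − 14.695

13.5492 psi


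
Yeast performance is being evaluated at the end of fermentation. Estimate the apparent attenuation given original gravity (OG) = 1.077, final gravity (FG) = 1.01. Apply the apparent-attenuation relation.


AA = (OG − FG)/(OG − 1) · 100
AA = (1.077 − 1.01)/(1.077 − 1) · 100

87.0130 %


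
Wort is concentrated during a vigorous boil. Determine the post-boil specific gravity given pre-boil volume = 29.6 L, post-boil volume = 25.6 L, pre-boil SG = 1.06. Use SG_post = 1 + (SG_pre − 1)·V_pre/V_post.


pts_pre = (1.06 − 1)·1000 = 60.0000
pts_post = 60.0000·29.6/25.6 = 69.3750
SG_post = 1 + 69.3750/1000

1.0694


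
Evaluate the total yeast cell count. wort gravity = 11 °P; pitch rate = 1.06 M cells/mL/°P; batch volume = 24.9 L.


cells (billions) = rate · V_L · °P
cells = 1.06 · 24.9 · 11

290.3340 billion cells


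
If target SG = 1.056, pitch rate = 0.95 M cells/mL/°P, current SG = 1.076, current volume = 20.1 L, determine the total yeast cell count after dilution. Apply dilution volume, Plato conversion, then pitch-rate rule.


V_w = V·((SG_c−1)/(SG_t−1)−1);  °P = 259 − 259/SG_t;  cells = rate·(V+V_w)·°P
V_w = 20.1·((1.076−1)/(1.056−1)−1) = 7.1786
V_final = 20.1 + 7.1786 = 27.2786
°P = 259 − 259/1.056 = 13.7348
cells = 0.95·27.2786·13.7348

355.9337 billion cells


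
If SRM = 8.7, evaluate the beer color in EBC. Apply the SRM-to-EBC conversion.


EBC = SRM · 1.97
EBC = 8.7 · 1.97

17.1390 EBC


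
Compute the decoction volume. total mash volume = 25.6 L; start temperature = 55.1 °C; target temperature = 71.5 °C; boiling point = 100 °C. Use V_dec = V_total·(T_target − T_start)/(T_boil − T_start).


V_dec = 25.6·(71.5 − 55.1)/(100 − 55.1)

9.3506 L


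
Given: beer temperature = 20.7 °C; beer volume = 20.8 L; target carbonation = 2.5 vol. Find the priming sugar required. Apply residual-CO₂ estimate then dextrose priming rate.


residual = 14.695·(0.01821 + 0.09011·e^(−0.04·T));  sugar = (target − residual)·4.0·V
residual = 14.695·(0.01821 + 0.09011·e^(−0.04·20.7)) = 0.8462
sugar = (2.5 − 0.8462)·4.0·20.8

137.6000 g


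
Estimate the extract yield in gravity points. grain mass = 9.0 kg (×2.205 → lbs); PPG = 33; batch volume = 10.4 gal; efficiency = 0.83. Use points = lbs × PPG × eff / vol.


lbs = 9.0 × 2.205 = 19.8450
points = 19.8450 × 33 × 0.83 / 10.4

52.2649 points


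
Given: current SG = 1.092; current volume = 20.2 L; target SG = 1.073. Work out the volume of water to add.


V_water = V·((SG_curr − 1)/(SG_target − 1) − 1)
V_water = 20.2·((1.092 − 1)/(1.073 − 1) − 1)

5.2575 L


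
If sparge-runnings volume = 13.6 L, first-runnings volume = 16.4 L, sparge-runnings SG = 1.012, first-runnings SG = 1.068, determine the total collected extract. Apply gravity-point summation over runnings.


total = Σ (SG_i − 1)·1000·V_i
first = (1.068 − 1)·1000·16.4 = 1115.2000
sparge = (1.012 − 1)·1000·13.6 = 163.2000
total = 1115.2000 + 163.2000

1278.4000 gravity·L


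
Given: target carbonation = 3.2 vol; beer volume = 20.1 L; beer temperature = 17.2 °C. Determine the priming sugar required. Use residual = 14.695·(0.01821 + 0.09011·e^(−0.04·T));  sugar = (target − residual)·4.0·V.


residual = 14.695·(0.01821 + 0.09011·e^(−0.04·17.2)) = 0.9331
sugar = (3.2 − 0.9331)·4.0·20.1

182.2591 g


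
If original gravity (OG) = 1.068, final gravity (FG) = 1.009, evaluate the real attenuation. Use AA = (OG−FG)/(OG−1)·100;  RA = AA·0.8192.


AA = (1.068 − 1.009)/(1.068 − 1)·100 = 86.7647
RA = 86.7647·0.8192

71.0776 %


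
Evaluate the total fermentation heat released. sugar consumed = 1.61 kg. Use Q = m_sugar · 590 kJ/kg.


Q = 1.61 · 590

949.9000 kJ


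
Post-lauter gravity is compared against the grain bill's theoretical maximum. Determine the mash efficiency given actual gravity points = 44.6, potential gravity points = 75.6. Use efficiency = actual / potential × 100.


efficiency = 44.6 / 75.6 × 100

58.9947 %


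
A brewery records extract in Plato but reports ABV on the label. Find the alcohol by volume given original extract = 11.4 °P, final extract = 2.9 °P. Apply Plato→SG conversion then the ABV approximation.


SG = 259/(259 − P);  ABV = (OG − FG)·131.25
OG = 259/(259 − 11.4) = 1.0460
FG = 259/(259 − 2.9) = 1.0113
ABV = (1.0460 − 1.0113)·131.25

4.5568 % ABV


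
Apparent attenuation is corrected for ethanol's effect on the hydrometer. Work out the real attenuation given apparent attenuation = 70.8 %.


RA = AA · 0.8192
RA = 70.8 · 0.8192

57.9994 %


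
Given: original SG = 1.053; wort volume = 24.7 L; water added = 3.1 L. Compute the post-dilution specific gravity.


SG_new = 1 + (SG_old − 1)·V_old/(V_old + V_water)
pts = (1.053 − 1)·1000·24.7/(24.7 + 3.1) = 47.0899
SG_new = 1 + 47.0899/1000

1.0471


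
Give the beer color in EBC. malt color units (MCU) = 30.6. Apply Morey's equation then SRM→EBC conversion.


SRM = 1.4922·MCU^0.6859;  EBC = SRM·1.97
SRM = 1.4922·30.6^0.6859 = 15.5913
EBC = 15.5913·1.97

30.7149 EBC


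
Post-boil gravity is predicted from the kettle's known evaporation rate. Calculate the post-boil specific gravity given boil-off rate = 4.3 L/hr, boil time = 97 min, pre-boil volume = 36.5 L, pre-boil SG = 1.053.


V_post = V_pre − rate·(t/60);  SG_post = 1 + (SG_pre−1)·V_pre/V_post
V_post = 36.5 − 4.3·(97/60) = 29.5483
SG_post = 1 + (1.053 − 1)·36.5/29.5483

1.0655


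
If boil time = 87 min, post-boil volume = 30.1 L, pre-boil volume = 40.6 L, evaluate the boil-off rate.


rate = (V_pre − V_post) / (t_min/60)
rate = (40.6 − 30.1) / (87/60)

7.2414 L/hr


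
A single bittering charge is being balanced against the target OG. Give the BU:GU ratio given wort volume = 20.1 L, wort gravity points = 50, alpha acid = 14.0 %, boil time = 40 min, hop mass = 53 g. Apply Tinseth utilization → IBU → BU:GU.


U = 1.65·0.000125^(GP/1000)·(1−e^(−0.04t))/4.15;  IBU = (α/100)·m·U·1000/V;  BU:GU = IBU/GP
U = 1.65·0.000125^(50/1000)·(1−e^(−0.04·40))/4.15 = 0.2025
IBU = (14.0/100)·53·0.2025·1000/20.1 = 74.7392
BU:GU = 74.7392/50

1.4948


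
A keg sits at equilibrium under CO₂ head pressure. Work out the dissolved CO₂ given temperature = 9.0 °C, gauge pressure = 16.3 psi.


vols = (P + 14.695)·(0.01821 + 0.09011·e^(−0.04·T))
vols = (16.3 + 14.695)·(0.01821 + 0.09011·e^(−0.04·9.0))

2.5130 volumes


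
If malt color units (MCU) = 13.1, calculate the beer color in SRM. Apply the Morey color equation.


SRM = 1.4922 · MCU^0.6859
SRM = 1.4922 · 13.1^0.6859

8.7129 SRM


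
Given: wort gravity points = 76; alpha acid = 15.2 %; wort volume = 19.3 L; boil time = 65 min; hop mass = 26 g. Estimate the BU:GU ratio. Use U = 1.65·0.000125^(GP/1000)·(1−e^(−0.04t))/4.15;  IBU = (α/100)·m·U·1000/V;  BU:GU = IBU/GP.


U = 1.65·0.000125^(76/1000)·(1−e^(−0.04·65))/4.15 = 0.1859
IBU = (15.2/100)·26·0.1859·1000/19.3 = 38.0665
BU:GU = 38.0665/76

0.5009


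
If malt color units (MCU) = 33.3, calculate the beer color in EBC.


SRM = 1.4922·MCU^0.6859;  EBC = SRM·1.97
SRM = 1.4922·33.3^0.6859 = 16.5223
EBC = 16.5223·1.97

32.5490 EBC


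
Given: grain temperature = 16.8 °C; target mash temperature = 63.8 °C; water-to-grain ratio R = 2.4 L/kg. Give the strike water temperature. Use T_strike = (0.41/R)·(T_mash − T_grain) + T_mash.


T_strike = (0.41/2.4)·(63.8 − 16.8) + 63.8

71.8292 °C


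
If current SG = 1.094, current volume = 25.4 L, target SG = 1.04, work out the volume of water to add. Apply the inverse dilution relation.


V_water = V·((SG_curr − 1)/(SG_target − 1) − 1)
V_water = 25.4·((1.094 − 1)/(1.04 − 1) − 1)

34.2900 L


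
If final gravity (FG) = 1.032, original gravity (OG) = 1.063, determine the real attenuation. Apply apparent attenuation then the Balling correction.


AA = (OG−FG)/(OG−1)·100;  RA = AA·0.8192
AA = (1.063 − 1.032)/(1.063 − 1)·100 = 49.2063
RA = 49.2063·0.8192

40.3098 %


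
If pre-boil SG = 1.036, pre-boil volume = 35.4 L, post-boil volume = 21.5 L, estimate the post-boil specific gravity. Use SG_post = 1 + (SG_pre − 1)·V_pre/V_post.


pts_pre = (1.036 − 1)·1000 = 36.0000
pts_post = 36.0000·35.4/21.5 = 59.2744
SG_post = 1 + 59.2744/1000

1.0593


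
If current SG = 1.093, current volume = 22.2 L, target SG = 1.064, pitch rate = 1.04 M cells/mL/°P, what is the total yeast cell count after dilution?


V_w = V·((SG_c−1)/(SG_t−1)−1);  °P = 259 − 259/SG_t;  cells = rate·(V+V_w)·°P
V_w = 22.2·((1.093−1)/(1.064−1)−1) = 10.0594
V_final = 22.2 + 10.0594 = 32.2594
°P = 259 − 259/1.064 = 15.5789
cells = 1.04·32.2594·15.5789

522.6698 billion cells


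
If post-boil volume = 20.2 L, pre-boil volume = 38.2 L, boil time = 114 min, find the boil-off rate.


rate = (V_pre − V_post) / (t_min/60)
rate = (38.2 − 20.2) / (114/60)

9.4737 L/hr


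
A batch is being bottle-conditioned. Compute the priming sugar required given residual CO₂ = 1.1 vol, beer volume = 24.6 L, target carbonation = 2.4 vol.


sugar = (target − residual)·4.0·V
sugar = (2.4 − 1.1)·4.0·24.6

127.9200 g


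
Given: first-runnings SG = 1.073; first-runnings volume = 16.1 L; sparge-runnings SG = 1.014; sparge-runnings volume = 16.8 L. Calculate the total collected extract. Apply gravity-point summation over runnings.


total = Σ (SG_i − 1)·1000·V_i
first = (1.073 − 1)·1000·16.1 = 1175.3000
sparge = (1.014 − 1)·1000·16.8 = 235.2000
total = 1175.3000 + 235.2000

1410.5000 gravity·L


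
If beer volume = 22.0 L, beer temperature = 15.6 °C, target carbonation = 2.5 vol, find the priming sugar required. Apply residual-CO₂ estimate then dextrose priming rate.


residual = 14.695·(0.01821 + 0.09011·e^(−0.04·T));  sugar = (target − residual)·4.0·V
residual = 14.695·(0.01821 + 0.09011·e^(−0.04·15.6)) = 0.9771
sugar = (2.5 − 0.9771)·4.0·22.0

134.0169 g


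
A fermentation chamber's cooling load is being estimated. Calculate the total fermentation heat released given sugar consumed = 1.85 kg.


Q = m_sugar · 590 kJ/kg
Q = 1.85 · 590

1091.5000 kJ


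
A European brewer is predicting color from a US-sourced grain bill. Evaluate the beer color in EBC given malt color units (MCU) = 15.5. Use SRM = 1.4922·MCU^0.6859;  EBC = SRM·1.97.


SRM = 1.4922·15.5^0.6859 = 9.7786
EBC = 9.7786·1.97

19.2638 EBC


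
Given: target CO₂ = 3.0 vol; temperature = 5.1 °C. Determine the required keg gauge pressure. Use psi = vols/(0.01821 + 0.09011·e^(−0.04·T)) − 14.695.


psi = 3.0/(0.01821 + 0.09011·e^(−0.04·5.1)) − 14.695

18.0235 psi


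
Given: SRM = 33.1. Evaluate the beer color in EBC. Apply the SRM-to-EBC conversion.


EBC = SRM · 1.97
EBC = 33.1 · 1.97

65.2070 EBC


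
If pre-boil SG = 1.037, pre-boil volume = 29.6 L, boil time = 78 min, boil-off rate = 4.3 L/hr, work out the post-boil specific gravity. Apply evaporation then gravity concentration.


V_post = V_pre − rate·(t/60);  SG_post = 1 + (SG_pre−1)·V_pre/V_post
V_post = 29.6 − 4.3·(78/60) = 24.0100
SG_post = 1 + (1.037 − 1)·29.6/24.0100

1.0456


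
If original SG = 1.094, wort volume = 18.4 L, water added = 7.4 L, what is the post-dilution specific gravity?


SG_new = 1 + (SG_old − 1)·V_old/(V_old + V_water)
pts = (1.094 − 1)·1000·18.4/(18.4 + 7.4) = 67.0388
SG_new = 1 + 67.0388/1000

1.0670


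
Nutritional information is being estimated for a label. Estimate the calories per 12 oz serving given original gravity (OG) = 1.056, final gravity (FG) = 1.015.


ABW = (OG−FG)·131.25·0.79/FG;  °P = 259 − 259/SG (for OG→OE and FG→AE);  RE = 0.1808·OE + 0.8192·AE;  Cal = (6.9·ABW + 4·(RE−0.1))·FG·3.55
ABW = (1.056 − 1.015)·131.25·0.79/1.015 = 4.1884
OE = 259 − 259/1.056 = 13.7348 °P
AE = 259 − 259/1.015 = 3.8276 °P
RE = 0.1808·13.7348 + 0.8192·3.8276 = 5.6188 °P
Cal = (6.9·4.1884 + 4·(5.6188−0.1))·1.015·3.55

183.6756 kcal


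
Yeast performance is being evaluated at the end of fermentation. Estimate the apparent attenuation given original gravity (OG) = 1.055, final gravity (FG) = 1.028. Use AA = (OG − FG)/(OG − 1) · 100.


AA = (1.055 − 1.028)/(1.055 − 1) · 100

49.0909 %


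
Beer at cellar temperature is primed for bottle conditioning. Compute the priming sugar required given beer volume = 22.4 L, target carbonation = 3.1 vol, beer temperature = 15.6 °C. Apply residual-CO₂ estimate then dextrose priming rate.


residual = 14.695·(0.01821 + 0.09011·e^(−0.04·T));  sugar = (target − residual)·4.0·V
residual = 14.695·(0.01821 + 0.09011·e^(−0.04·15.6)) = 0.9771
sugar = (3.1 − 0.9771)·4.0·22.4

190.2136 g


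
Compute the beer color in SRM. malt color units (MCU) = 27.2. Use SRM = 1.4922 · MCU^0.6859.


SRM = 1.4922 · 27.2^0.6859

14.3813 SRM


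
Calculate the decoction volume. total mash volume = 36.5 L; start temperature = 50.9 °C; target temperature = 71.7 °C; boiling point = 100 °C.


V_dec = V_total·(T_target − T_start)/(T_boil − T_start)
V_dec = 36.5·(71.7 − 50.9)/(100 − 50.9)

15.4623 L


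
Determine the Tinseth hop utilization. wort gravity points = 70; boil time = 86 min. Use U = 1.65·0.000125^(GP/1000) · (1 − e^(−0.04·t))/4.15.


bigness = 1.65·0.000125^(70/1000) = 0.8796
boil_factor = (1 − e^(−0.04·86))/4.15 = 0.2332
U = 0.8796 · 0.2332

0.2051
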